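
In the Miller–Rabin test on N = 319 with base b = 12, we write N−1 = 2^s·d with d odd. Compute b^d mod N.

319 − 1 = 318 = 2^1 · 159, so d = 159.
12^1 ≡ 12 (mod 319)
12^2 ≡ 12^2 = 144 ≡ 144 (mod 319)
12^4 ≡ 144^2 = 20736 ≡ 1 (mod 319)
12^8 ≡ 1^2 = 1 ≡ 1 (mod 319)
12^16 ≡ 1^2 = 1 ≡ 1 (mod 319)
12^32 ≡ 1^2 = 1 ≡ 1 (mod 319)
12^64 ≡ 1^2 = 1 ≡ 1 (mod 319)
12^128 ≡ 1^2 = 1 ≡ 1 (mod 319)
159 = 128 + 16 + 8 + 4 + 2 + 1 in binary powers of 2.
So 12^159 ≡ 1 · 1 · 1 · 1 · 144 · 12 ≡ 133 (mod 319).
Squaring chain: 133; never reaches −1, so base 12 is a Miller–Rabin witness that 319 is composite.

133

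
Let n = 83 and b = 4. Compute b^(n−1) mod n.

4^1 ≡ 4 (mod 83)
4^2 ≡ 4^2 = 16 ≡ 16 (mod 83)
4^4 ≡ 16^2 = 256 ≡ 7 (mod 83)
4^8 ≡ 7^2 = 49 ≡ 49 (mod 83)
4^16 ≡ 49^2 = 2401 ≡ 77 (mod 83)
4^32 ≡ 77^2 = 5929 ≡ 36 (mod 83)
4^64 ≡ 36^2 = 1296 ≡ 51 (mod 83)
82 = 64 + 16 + 2 in binary powers of 2.
So 4^82 ≡ 51 · 77 · 16 ≡ 1 (mod 83).
Since the result is 1, base 4 gives no evidence that 83 is composite.

1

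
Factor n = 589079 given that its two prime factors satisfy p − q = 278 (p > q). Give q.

Since p = q + 278, we have 589079 = q(q + 278), so q² + 278q − 589079 = 0.
Discriminant: 278² + 4·589079 = 77284 + 2356316 = 2433600; √2433600 = 1560.
q = (−278 + 1560)/2 = 641, and p = q + 278 = 919.
Check: 641 · 919 = 589079.

641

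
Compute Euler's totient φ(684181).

646800

Factor: 684181 = 23 · 151 · 197.
φ(684181) = (23−1) · (151−1) · (197−1) = 22 · 150 · 196 = 646800.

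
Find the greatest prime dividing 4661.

4661 = 59 · 79
79 is prime.
So 4661 = 59 · 79; the largest prime factor is 79.

79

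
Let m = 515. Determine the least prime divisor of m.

5

515 is odd.
Digit sum 11, not divisible by 3.
Ends in 5: divisible by 5.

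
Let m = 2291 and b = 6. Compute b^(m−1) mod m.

6^1 ≡ 6 (mod 2291)
6^2 ≡ 6^2 = 36 ≡ 36 (mod 2291)
6^4 ≡ 36^2 = 1296 ≡ 1296 (mod 2291)
6^8 ≡ 1296^2 = 1679616 ≡ 313 (mod 2291)
6^16 ≡ 313^2 = 97969 ≡ 1747 (mod 2291)
6^32 ≡ 1747^2 = 3052009 ≡ 397 (mod 2291)
6^64 ≡ 397^2 = 157609 ≡ 1821 (mod 2291)
6^128 ≡ 1821^2 = 3316041 ≡ 964 (mod 2291)
6^256 ≡ 964^2 = 929296 ≡ 1441 (mod 2291)
6^512 ≡ 1441^2 = 2076481 ≡ 835 (mod 2291)
6^1024 ≡ 835^2 = 697225 ≡ 761 (mod 2291)
6^2048 ≡ 761^2 = 579121 ≡ 1789 (mod 2291)
2290 = 2048 + 128 + 64 + 32 + 16 + 2 in binary powers of 2.
So 6^2290 ≡ 1789 · 964 · 1821 · 397 · 1747 · 36 ≡ 400 (mod 2291).
Since 400 ≠ 1, base 6 is a Fermat witness: 2291 is composite.

400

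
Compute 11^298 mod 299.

11^1 ≡ 11 (mod 299)
11^2 ≡ 11^2 = 121 ≡ 121 (mod 299)
11^4 ≡ 121^2 = 14641 ≡ 289 (mod 299)
11^8 ≡ 289^2 = 83521 ≡ 100 (mod 299)
11^16 ≡ 100^2 = 10000 ≡ 133 (mod 299)
11^32 ≡ 133^2 = 17689 ≡ 48 (mod 299)
11^64 ≡ 48^2 = 2304 ≡ 211 (mod 299)
11^128 ≡ 211^2 = 44521 ≡ 269 (mod 299)
11^256 ≡ 269^2 = 72361 ≡ 3 (mod 299)
298 = 256 + 32 + 8 + 2 in binary powers of 2.
So 11^298 ≡ 3 · 48 · 100 · 121 ≡ 127 (mod 299).
Since 127 ≠ 1, base 11 is a Fermat witness: 299 is composite.

127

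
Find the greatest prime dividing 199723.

199723 = 29 · 6887
6887 = 71 · 97
97 is prime.
So 199723 = 29 · 71 · 97; the largest prime factor is 97.

97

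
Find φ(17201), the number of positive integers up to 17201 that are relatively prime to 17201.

16932

Factor: 17201 = 103 · 167.
φ(17201) = (103−1) · (167−1) = 102 · 166 = 16932.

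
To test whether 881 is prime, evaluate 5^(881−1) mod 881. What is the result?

5^1 ≡ 5 (mod 881)
5^2 ≡ 5^2 = 25 ≡ 25 (mod 881)
5^4 ≡ 25^2 = 625 ≡ 625 (mod 881)
5^8 ≡ 625^2 = 390625 ≡ 342 (mod 881)
5^16 ≡ 342^2 = 116964 ≡ 672 (mod 881)
5^32 ≡ 672^2 = 451584 ≡ 512 (mod 881)
5^64 ≡ 512^2 = 262144 ≡ 487 (mod 881)
5^128 ≡ 487^2 = 237169 ≡ 180 (mod 881)
5^256 ≡ 180^2 = 32400 ≡ 684 (mod 881)
5^512 ≡ 684^2 = 467856 ≡ 45 (mod 881)
880 = 512 + 256 + 64 + 32 + 16 in binary powers of 2.
So 5^880 ≡ 45 · 684 · 487 · 512 · 672 ≡ 1 (mod 881).
Since the result is 1, base 5 gives no evidence that 881 is composite.

1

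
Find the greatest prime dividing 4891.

4891 = 67 · 73
73 is prime.
So 4891 = 67 · 73; the largest prime factor is 73.

73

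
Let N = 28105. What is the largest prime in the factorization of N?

73

28105 = 5 · 5621
5621 = 7 · 803
803 = 11 · 73
73 is prime.
So 28105 = 5 · 7 · 11 · 73; the largest prime factor is 73.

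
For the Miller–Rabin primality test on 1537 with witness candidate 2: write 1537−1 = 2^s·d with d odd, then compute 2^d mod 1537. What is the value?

1537 − 1 = 1536 = 2^9 · 3, so d = 3.
2^1 ≡ 2 (mod 1537)
2^2 ≡ 2^2 = 4 ≡ 4 (mod 1537)
3 = 2 + 1 in binary powers of 2.
So 2^3 ≡ 4 · 2 ≡ 8 (mod 1537).
Squaring chain: 8 → 64 → 1022 → 861 → 487 → 471 → 513 → 342 → 152; never reaches −1, so base 2 is a Miller–Rabin witness that 1537 is composite.

8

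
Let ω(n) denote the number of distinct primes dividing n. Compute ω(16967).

2

16967 = 19^2 · 47
16967 = 19^2 · 47, which has 2 distinct prime factors.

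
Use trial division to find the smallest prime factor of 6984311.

79

6984311 is odd.
Digit sum 32, not divisible by 3.
Ends in 1: not divisible by 5.
7: 6984311 = 7·997758 + 5
11: 6984311 = 11·634937 + 4
13: 6984311 = 13·537254 + 9
17: 6984311 = 17·410841 + 14
19: 6984311 = 19·367595 + 6
23: 6984311 = 23·303665 + 16
29: 6984311 = 29·240838 + 9
31: 6984311 = 31·225300 + 11
37: 6984311 = 37·188765 + 6
41: 6984311 = 41·170349 + 2
43: 6984311 = 43·162425 + 36
47: 6984311 = 47·148602 + 17
53: 6984311 = 53·131779 + 24
59: 6984311 = 59·118378 + 9
61: 6984311 = 61·114496 + 55
67: 6984311 = 67·104243 + 30
71: 6984311 = 71·98370 + 41
73: 6984311 = 73·95675 + 36
79: 6984311 = 79·88409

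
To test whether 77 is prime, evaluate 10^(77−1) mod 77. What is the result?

10^1 ≡ 10 (mod 77)
10^2 ≡ 10^2 = 100 ≡ 23 (mod 77)
10^4 ≡ 23^2 = 529 ≡ 67 (mod 77)
10^8 ≡ 67^2 = 4489 ≡ 23 (mod 77)
10^16 ≡ 23^2 = 529 ≡ 67 (mod 77)
10^32 ≡ 67^2 = 4489 ≡ 23 (mod 77)
10^64 ≡ 23^2 = 529 ≡ 67 (mod 77)
76 = 64 + 8 + 4 in binary powers of 2.
So 10^76 ≡ 67 · 23 · 67 ≡ 67 (mod 77).
Since 67 ≠ 1, base 10 is a Fermat witness: 77 is composite.

67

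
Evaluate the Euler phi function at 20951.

17280

Factor: 20951 = 7 · 41 · 73.
φ(20951) = (7−1) · (41−1) · (73−1) = 6 · 40 · 72 = 17280.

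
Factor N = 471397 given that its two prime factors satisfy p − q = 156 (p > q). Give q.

Since p = q + 156, we have 471397 = q(q + 156), so q² + 156q − 471397 = 0.
Discriminant: 156² + 4·471397 = 24336 + 1885588 = 1909924; √1909924 = 1382.
q = (−156 + 1382)/2 = 613, and p = q + 156 = 769.
Check: 613 · 769 = 471397.

613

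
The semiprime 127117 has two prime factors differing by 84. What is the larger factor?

401

Since p = q + 84, we have 127117 = q(q + 84), so q² + 84q − 127117 = 0.
Discriminant: 84² + 4·127117 = 7056 + 508468 = 515524; √515524 = 718.
q = (−84 + 718)/2 = 317, and p = q + 84 = 401.
Check: 317 · 401 = 127117.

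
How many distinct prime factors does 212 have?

2

212 = 2^2 · 53
212 = 2^2 · 53, which has 2 distinct prime factors.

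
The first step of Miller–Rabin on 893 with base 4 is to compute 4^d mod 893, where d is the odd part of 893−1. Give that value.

747

893 − 1 = 892 = 2^2 · 223, so d = 223.
4^1 ≡ 4 (mod 893)
4^2 ≡ 4^2 = 16 ≡ 16 (mod 893)
4^4 ≡ 16^2 = 256 ≡ 256 (mod 893)
4^8 ≡ 256^2 = 65536 ≡ 347 (mod 893)
4^16 ≡ 347^2 = 120409 ≡ 747 (mod 893)
4^32 ≡ 747^2 = 558009 ≡ 777 (mod 893)
4^64 ≡ 777^2 = 603729 ≡ 61 (mod 893)
4^128 ≡ 61^2 = 3721 ≡ 149 (mod 893)
223 = 128 + 64 + 16 + 8 + 4 + 2 + 1 in binary powers of 2.
So 4^223 ≡ 149 · 61 · 747 · 347 · 256 · 16 · 4 ≡ 747 (mod 893).
Squaring chain: 747 → 777; never reaches −1, so base 4 is a Miller–Rabin witness that 893 is composite.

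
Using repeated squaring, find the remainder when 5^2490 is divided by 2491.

726

5^1 ≡ 5 (mod 2491)
5^2 ≡ 5^2 = 25 ≡ 25 (mod 2491)
5^4 ≡ 25^2 = 625 ≡ 625 (mod 2491)
5^8 ≡ 625^2 = 390625 ≡ 2029 (mod 2491)
5^16 ≡ 2029^2 = 4116841 ≡ 1709 (mod 2491)
5^32 ≡ 1709^2 = 2920681 ≡ 1229 (mod 2491)
5^64 ≡ 1229^2 = 1510441 ≡ 895 (mod 2491)
5^128 ≡ 895^2 = 801025 ≡ 1414 (mod 2491)
5^256 ≡ 1414^2 = 1999396 ≡ 1614 (mod 2491)
5^512 ≡ 1614^2 = 2604996 ≡ 1901 (mod 2491)
5^1024 ≡ 1901^2 = 3613801 ≡ 1851 (mod 2491)
5^2048 ≡ 1851^2 = 3426201 ≡ 1076 (mod 2491)
2490 = 2048 + 256 + 128 + 32 + 16 + 8 + 2 in binary powers of 2.
So 5^2490 ≡ 1076 · 1614 · 1414 · 1229 · 1709 · 2029 · 25 ≡ 726 (mod 2491).
Since 726 ≠ 1, base 5 is a Fermat witness: 2491 is composite.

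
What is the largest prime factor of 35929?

61

35929 = 19 · 1891
1891 = 31 · 61
61 is prime.
So 35929 = 19 · 31 · 61; the largest prime factor is 61.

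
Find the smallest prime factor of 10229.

53

10229 is odd.
Digit sum 14, not divisible by 3.
Ends in 9: not divisible by 5.
7: 10229 = 7·1461 + 2
11: 10229 = 11·929 + 10
13: 10229 = 13·786 + 11
17: 10229 = 17·601 + 12
19: 10229 = 19·538 + 7
23: 10229 = 23·444 + 17
29: 10229 = 29·352 + 21
31: 10229 = 31·329 + 30
37: 10229 = 37·276 + 17
41: 10229 = 41·249 + 20
43: 10229 = 43·237 + 38
47: 10229 = 47·217 + 30
53: 10229 = 53·193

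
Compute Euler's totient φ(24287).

23976

Factor: 24287 = 149 · 163.
φ(24287) = (149−1) · (163−1) = 148 · 162 = 23976.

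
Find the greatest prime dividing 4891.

4891 = 67 · 73
73 is prime.
So 4891 = 67 · 73; the largest prime factor is 73.

73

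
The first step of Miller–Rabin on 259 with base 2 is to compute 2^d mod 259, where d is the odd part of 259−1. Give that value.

259 − 1 = 258 = 2^1 · 129, so d = 129.
2^1 ≡ 2 (mod 259)
2^2 ≡ 2^2 = 4 ≡ 4 (mod 259)
2^4 ≡ 4^2 = 16 ≡ 16 (mod 259)
2^8 ≡ 16^2 = 256 ≡ 256 (mod 259)
2^16 ≡ 256^2 = 65536 ≡ 9 (mod 259)
2^32 ≡ 9^2 = 81 ≡ 81 (mod 259)
2^64 ≡ 81^2 = 6561 ≡ 86 (mod 259)
2^128 ≡ 86^2 = 7396 ≡ 144 (mod 259)
129 = 128 + 1 in binary powers of 2.
So 2^129 ≡ 144 · 2 ≡ 29 (mod 259).
Squaring chain: 29; never reaches −1, so base 2 is a Miller–Rabin witness that 259 is composite.

29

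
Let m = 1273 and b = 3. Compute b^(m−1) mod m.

3^1 ≡ 3 (mod 1273)
3^2 ≡ 3^2 = 9 ≡ 9 (mod 1273)
3^4 ≡ 9^2 = 81 ≡ 81 (mod 1273)
3^8 ≡ 81^2 = 6561 ≡ 196 (mod 1273)
3^16 ≡ 196^2 = 38416 ≡ 226 (mod 1273)
3^32 ≡ 226^2 = 51076 ≡ 156 (mod 1273)
3^64 ≡ 156^2 = 24336 ≡ 149 (mod 1273)
3^128 ≡ 149^2 = 22201 ≡ 560 (mod 1273)
3^256 ≡ 560^2 = 313600 ≡ 442 (mod 1273)
3^512 ≡ 442^2 = 195364 ≡ 595 (mod 1273)
3^1024 ≡ 595^2 = 354025 ≡ 131 (mod 1273)
1272 = 1024 + 128 + 64 + 32 + 16 + 8 in binary powers of 2.
So 3^1272 ≡ 131 · 560 · 149 · 156 · 226 · 196 ≡ 828 (mod 1273).
Since 828 ≠ 1, base 3 is a Fermat witness: 1273 is composite.

828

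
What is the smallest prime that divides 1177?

1177 is odd.
Digit sum 16, not divisible by 3.
Ends in 7: not divisible by 5.
7: 1177 = 7·168 + 1
11: 1177 = 11·107

11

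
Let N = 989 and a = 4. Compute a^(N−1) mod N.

4^1 ≡ 4 (mod 989)
4^2 ≡ 4^2 = 16 ≡ 16 (mod 989)
4^4 ≡ 16^2 = 256 ≡ 256 (mod 989)
4^8 ≡ 256^2 = 65536 ≡ 262 (mod 989)
4^16 ≡ 262^2 = 68644 ≡ 403 (mod 989)
4^32 ≡ 403^2 = 162409 ≡ 213 (mod 989)
4^64 ≡ 213^2 = 45369 ≡ 864 (mod 989)
4^128 ≡ 864^2 = 746496 ≡ 790 (mod 989)
4^256 ≡ 790^2 = 624100 ≡ 41 (mod 989)
4^512 ≡ 41^2 = 1681 ≡ 692 (mod 989)
988 = 512 + 256 + 128 + 64 + 16 + 8 + 4 in binary powers of 2.
So 4^988 ≡ 692 · 41 · 790 · 864 · 403 · 262 · 256 ≡ 864 (mod 989).
Since 864 ≠ 1, base 4 is a Fermat witness: 989 is composite.

864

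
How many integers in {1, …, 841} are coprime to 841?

812

Factor: 841 = 29^2.
φ(841) = 29^1·(29−1) = 812.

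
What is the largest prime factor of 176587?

176587 = 41 · 4307
4307 = 59 · 73
73 is prime.
So 176587 = 41 · 59 · 73; the largest prime factor is 73.

73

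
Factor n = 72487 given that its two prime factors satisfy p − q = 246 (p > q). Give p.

419

Since p = q + 246, we have 72487 = q(q + 246), so q² + 246q − 72487 = 0.
Discriminant: 246² + 4·72487 = 60516 + 289948 = 350464; √350464 = 592.
q = (−246 + 592)/2 = 173, and p = q + 246 = 419.
Check: 173 · 419 = 72487.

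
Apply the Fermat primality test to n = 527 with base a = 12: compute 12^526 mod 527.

12^1 ≡ 12 (mod 527)
12^2 ≡ 12^2 = 144 ≡ 144 (mod 527)
12^4 ≡ 144^2 = 20736 ≡ 183 (mod 527)
12^8 ≡ 183^2 = 33489 ≡ 288 (mod 527)
12^16 ≡ 288^2 = 82944 ≡ 205 (mod 527)
12^32 ≡ 205^2 = 42025 ≡ 392 (mod 527)
12^64 ≡ 392^2 = 153664 ≡ 307 (mod 527)
12^128 ≡ 307^2 = 94249 ≡ 443 (mod 527)
12^256 ≡ 443^2 = 196249 ≡ 205 (mod 527)
12^512 ≡ 205^2 = 42025 ≡ 392 (mod 527)
526 = 512 + 8 + 4 + 2 in binary powers of 2.
So 12^526 ≡ 392 · 288 · 183 · 144 ≡ 236 (mod 527).
Since 236 ≠ 1, base 12 is a Fermat witness: 527 is composite.

236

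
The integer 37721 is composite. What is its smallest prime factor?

37721 is odd.
Digit sum 20, not divisible by 3.
Ends in 1: not divisible by 5.
7: 37721 = 7·5388 + 5
11: 37721 = 11·3429 + 2
13: 37721 = 13·2901 + 8
17: 37721 = 17·2218 + 15
19: 37721 = 19·1985 + 6
23: 37721 = 23·1640 + 1
29: 37721 = 29·1300 + 21
31: 37721 = 31·1216 + 25
37: 37721 = 37·1019 + 18
41: 37721 = 41·920 + 1
43: 37721 = 43·877 + 10
47: 37721 = 47·802 + 27
53: 37721 = 53·711 + 38
59: 37721 = 59·639 + 20
61: 37721 = 61·618 + 23
67: 37721 = 67·563

67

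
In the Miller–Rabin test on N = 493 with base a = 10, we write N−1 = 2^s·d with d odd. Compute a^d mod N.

292

493 − 1 = 492 = 2^2 · 123, so d = 123.
10^1 ≡ 10 (mod 493)
10^2 ≡ 10^2 = 100 ≡ 100 (mod 493)
10^4 ≡ 100^2 = 10000 ≡ 140 (mod 493)
10^8 ≡ 140^2 = 19600 ≡ 373 (mod 493)
10^16 ≡ 373^2 = 139129 ≡ 103 (mod 493)
10^32 ≡ 103^2 = 10609 ≡ 256 (mod 493)
10^64 ≡ 256^2 = 65536 ≡ 460 (mod 493)
123 = 64 + 32 + 16 + 8 + 2 + 1 in binary powers of 2.
So 10^123 ≡ 460 · 256 · 103 · 373 · 100 · 10 ≡ 292 (mod 493).
Squaring chain: 292 → 468; never reaches −1, so base 10 is a Miller–Rabin witness that 493 is composite.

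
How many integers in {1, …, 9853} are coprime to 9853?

9628

Factor: 9853 = 59 · 167.
φ(9853) = (59−1) · (167−1) = 58 · 166 = 9628.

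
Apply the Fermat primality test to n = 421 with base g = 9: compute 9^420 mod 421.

1

9^1 ≡ 9 (mod 421)
9^2 ≡ 9^2 = 81 ≡ 81 (mod 421)
9^4 ≡ 81^2 = 6561 ≡ 246 (mod 421)
9^8 ≡ 246^2 = 60516 ≡ 313 (mod 421)
9^16 ≡ 313^2 = 97969 ≡ 297 (mod 421)
9^32 ≡ 297^2 = 88209 ≡ 220 (mod 421)
9^64 ≡ 220^2 = 48400 ≡ 406 (mod 421)
9^128 ≡ 406^2 = 164836 ≡ 225 (mod 421)
9^256 ≡ 225^2 = 50625 ≡ 105 (mod 421)
420 = 256 + 128 + 32 + 4 in binary powers of 2.
So 9^420 ≡ 105 · 225 · 220 · 246 ≡ 1 (mod 421).
Since the result is 1, base 9 gives no evidence that 421 is composite.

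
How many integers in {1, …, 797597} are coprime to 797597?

Factor: 797597 = 53 · 101 · 149.
φ(797597) = (53−1) · (101−1) · (149−1) = 52 · 100 · 148 = 769600.

769600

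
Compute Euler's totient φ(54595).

Factor: 54595 = 5 · 61 · 179.
φ(54595) = (5−1) · (61−1) · (179−1) = 4 · 60 · 178 = 42720.

42720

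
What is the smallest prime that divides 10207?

59

10207 is odd.
Digit sum 10, not divisible by 3.
Ends in 7: not divisible by 5.
7: 10207 = 7·1458 + 1
11: 10207 = 11·927 + 10
13: 10207 = 13·785 + 2
17: 10207 = 17·600 + 7
19: 10207 = 19·537 + 4
23: 10207 = 23·443 + 18
29: 10207 = 29·351 + 28
31: 10207 = 31·329 + 8
37: 10207 = 37·275 + 32
41: 10207 = 41·248 + 39
43: 10207 = 43·237 + 16
47: 10207 = 47·217 + 8
53: 10207 = 53·192 + 31
59: 10207 = 59·173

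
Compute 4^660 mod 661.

1

4^1 ≡ 4 (mod 661)
4^2 ≡ 4^2 = 16 ≡ 16 (mod 661)
4^4 ≡ 16^2 = 256 ≡ 256 (mod 661)
4^8 ≡ 256^2 = 65536 ≡ 97 (mod 661)
4^16 ≡ 97^2 = 9409 ≡ 155 (mod 661)
4^32 ≡ 155^2 = 24025 ≡ 229 (mod 661)
4^64 ≡ 229^2 = 52441 ≡ 222 (mod 661)
4^128 ≡ 222^2 = 49284 ≡ 370 (mod 661)
4^256 ≡ 370^2 = 136900 ≡ 73 (mod 661)
4^512 ≡ 73^2 = 5329 ≡ 41 (mod 661)
660 = 512 + 128 + 16 + 4 in binary powers of 2.
So 4^660 ≡ 41 · 370 · 155 · 256 ≡ 1 (mod 661).
Since the result is 1, base 4 gives no evidence that 661 is composite.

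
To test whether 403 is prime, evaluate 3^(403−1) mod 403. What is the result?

3^1 ≡ 3 (mod 403)
3^2 ≡ 3^2 = 9 ≡ 9 (mod 403)
3^4 ≡ 9^2 = 81 ≡ 81 (mod 403)
3^8 ≡ 81^2 = 6561 ≡ 113 (mod 403)
3^16 ≡ 113^2 = 12769 ≡ 276 (mod 403)
3^32 ≡ 276^2 = 76176 ≡ 9 (mod 403)
3^64 ≡ 9^2 = 81 ≡ 81 (mod 403)
3^128 ≡ 81^2 = 6561 ≡ 113 (mod 403)
3^256 ≡ 113^2 = 12769 ≡ 276 (mod 403)
402 = 256 + 128 + 16 + 2 in binary powers of 2.
So 3^402 ≡ 276 · 113 · 276 · 9 ≡ 287 (mod 403).
Since 287 ≠ 1, base 3 is a Fermat witness: 403 is composite.

287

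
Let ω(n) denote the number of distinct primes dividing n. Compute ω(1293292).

1293292 = 2^2 · 323323
323323 = 7 · 46189
46189 = 11 · 4199
4199 = 13 · 323
323 = 17 · 19
1293292 = 2^2 · 7 · 11 · 13 · 17 · 19, which has 6 distinct prime factors.

6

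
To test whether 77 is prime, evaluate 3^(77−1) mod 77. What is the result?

25

3^1 ≡ 3 (mod 77)
3^2 ≡ 3^2 = 9 ≡ 9 (mod 77)
3^4 ≡ 9^2 = 81 ≡ 4 (mod 77)
3^8 ≡ 4^2 = 16 ≡ 16 (mod 77)
3^16 ≡ 16^2 = 256 ≡ 25 (mod 77)
3^32 ≡ 25^2 = 625 ≡ 9 (mod 77)
3^64 ≡ 9^2 = 81 ≡ 4 (mod 77)
76 = 64 + 8 + 4 in binary powers of 2.
So 3^76 ≡ 4 · 16 · 4 ≡ 25 (mod 77).
Since 25 ≠ 1, base 3 is a Fermat witness: 77 is composite.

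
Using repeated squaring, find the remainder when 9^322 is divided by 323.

251

9^1 ≡ 9 (mod 323)
9^2 ≡ 9^2 = 81 ≡ 81 (mod 323)
9^4 ≡ 81^2 = 6561 ≡ 101 (mod 323)
9^8 ≡ 101^2 = 10201 ≡ 188 (mod 323)
9^16 ≡ 188^2 = 35344 ≡ 137 (mod 323)
9^32 ≡ 137^2 = 18769 ≡ 35 (mod 323)
9^64 ≡ 35^2 = 1225 ≡ 256 (mod 323)
9^128 ≡ 256^2 = 65536 ≡ 290 (mod 323)
9^256 ≡ 290^2 = 84100 ≡ 120 (mod 323)
322 = 256 + 64 + 2 in binary powers of 2.
So 9^322 ≡ 120 · 256 · 81 ≡ 251 (mod 323).
Since 251 ≠ 1, base 9 is a Fermat witness: 323 is composite.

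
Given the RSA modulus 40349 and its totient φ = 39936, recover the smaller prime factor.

157

φ(n) = (p−1)(q−1) = n − (p+q) + 1, so p + q = 40349 − 39936 + 1 = 414.
p and q are the roots of t² − 414t + 40349 = 0.
Discriminant: 414² − 4·40349 = 171396 − 161396 = 10000; √10000 = 100.
q = (414 − 100)/2 = 157, p = (414 + 100)/2 = 257.
Check: 157 · 257 = 40349.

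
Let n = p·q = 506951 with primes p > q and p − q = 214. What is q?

Since p = q + 214, we have 506951 = q(q + 214), so q² + 214q − 506951 = 0.
Discriminant: 214² + 4·506951 = 45796 + 2027804 = 2073600; √2073600 = 1440.
q = (−214 + 1440)/2 = 613, and p = q + 214 = 827.
Check: 613 · 827 = 506951.

613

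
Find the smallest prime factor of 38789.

79

38789 is odd.
Digit sum 35, not divisible by 3.
Ends in 9: not divisible by 5.
7: 38789 = 7·5541 + 2
11: 38789 = 11·3526 + 3
13: 38789 = 13·2983 + 10
17: 38789 = 17·2281 + 12
19: 38789 = 19·2041 + 10
23: 38789 = 23·1686 + 11
29: 38789 = 29·1337 + 16
31: 38789 = 31·1251 + 8
37: 38789 = 37·1048 + 13
41: 38789 = 41·946 + 3
43: 38789 = 43·902 + 3
47: 38789 = 47·825 + 14
53: 38789 = 53·731 + 46
59: 38789 = 59·657 + 26
61: 38789 = 61·635 + 54
67: 38789 = 67·578 + 63
71: 38789 = 71·546 + 23
73: 38789 = 73·531 + 26
79: 38789 = 79·491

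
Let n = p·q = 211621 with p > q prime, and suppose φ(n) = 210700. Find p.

φ(n) = (p−1)(q−1) = n − (p+q) + 1, so p + q = 211621 − 210700 + 1 = 922.
p and q are the roots of t² − 922t + 211621 = 0.
Discriminant: 922² − 4·211621 = 850084 − 846484 = 3600; √3600 = 60.
q = (922 − 60)/2 = 431, p = (922 + 60)/2 = 491.
Check: 431 · 491 = 211621.

491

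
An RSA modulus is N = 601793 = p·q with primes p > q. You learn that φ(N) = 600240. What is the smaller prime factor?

733

φ(n) = (p−1)(q−1) = n − (p+q) + 1, so p + q = 601793 − 600240 + 1 = 1554.
p and q are the roots of t² − 1554t + 601793 = 0.
Discriminant: 1554² − 4·601793 = 2414916 − 2407172 = 7744; √7744 = 88.
q = (1554 − 88)/2 = 733, p = (1554 + 88)/2 = 821.
Check: 733 · 821 = 601793.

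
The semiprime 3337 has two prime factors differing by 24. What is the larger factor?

Since p = q + 24, we have 3337 = q(q + 24), so q² + 24q − 3337 = 0.
Discriminant: 24² + 4·3337 = 576 + 13348 = 13924; √13924 = 118.
q = (−24 + 118)/2 = 47, and p = q + 24 = 71.
Check: 47 · 71 = 3337.

71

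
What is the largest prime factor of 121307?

89

121307 = 29 · 4183
4183 = 47 · 89
89 is prime.
So 121307 = 29 · 47 · 89; the largest prime factor is 89.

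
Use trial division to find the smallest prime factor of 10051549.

10051549 is odd.
Digit sum 25, not divisible by 3.
Ends in 9: not divisible by 5.
7: 10051549 = 7·1435935 + 4
11: 10051549 = 11·913777 + 2
13: 10051549 = 13·773196 + 1
17: 10051549 = 17·591267 + 10
19: 10051549 = 19·529028 + 17
23: 10051549 = 23·437023 + 20
29: 10051549 = 29·346605 + 4
31: 10051549 = 31·324243 + 16
37: 10051549 = 37·271663 + 18
41: 10051549 = 41·245159 + 30
43: 10051549 = 43·233756 + 41
47: 10051549 = 47·213862 + 35
53: 10051549 = 53·189651 + 46
59: 10051549 = 59·170365 + 14
61: 10051549 = 61·164779 + 30
67: 10051549 = 67·150023 + 8
71: 10051549 = 71·141571 + 8
73: 10051549 = 73·137692 + 33
79: 10051549 = 79·127234 + 63
83: 10051549 = 83·121103

83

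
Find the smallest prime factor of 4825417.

43

4825417 is odd.
Digit sum 31, not divisible by 3.
Ends in 7: not divisible by 5.
7: 4825417 = 7·689345 + 2
11: 4825417 = 11·438674 + 3
13: 4825417 = 13·371185 + 12
17: 4825417 = 17·283848 + 1
19: 4825417 = 19·253969 + 6
23: 4825417 = 23·209800 + 17
29: 4825417 = 29·166393 + 20
31: 4825417 = 31·155658 + 19
37: 4825417 = 37·130416 + 25
41: 4825417 = 41·117693 + 4
43: 4825417 = 43·112219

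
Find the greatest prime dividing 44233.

89

44233 = 7 · 6319
6319 = 71 · 89
89 is prime.
So 44233 = 7 · 71 · 89; the largest prime factor is 89.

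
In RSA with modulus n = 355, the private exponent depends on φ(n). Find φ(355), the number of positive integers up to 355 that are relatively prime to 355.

280

Factor: 355 = 5 · 71.
φ(355) = (5−1) · (71−1) = 4 · 70 = 280.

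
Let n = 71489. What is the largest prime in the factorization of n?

97

71489 = 11 · 6499
6499 = 67 · 97
97 is prime.
So 71489 = 11 · 67 · 97; the largest prime factor is 97.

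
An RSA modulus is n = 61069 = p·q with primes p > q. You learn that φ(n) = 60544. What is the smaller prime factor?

173

φ(n) = (p−1)(q−1) = n − (p+q) + 1, so p + q = 61069 − 60544 + 1 = 526.
p and q are the roots of t² − 526t + 61069 = 0.
Discriminant: 526² − 4·61069 = 276676 − 244276 = 32400; √32400 = 180.
q = (526 − 180)/2 = 173, p = (526 + 180)/2 = 353.
Check: 173 · 353 = 61069.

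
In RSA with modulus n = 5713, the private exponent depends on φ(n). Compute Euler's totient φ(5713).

5488

Factor: 5713 = 29 · 197.
φ(5713) = (29−1) · (197−1) = 28 · 196 = 5488.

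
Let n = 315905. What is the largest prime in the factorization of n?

67

315905 = 5 · 63181
63181 = 23 · 2747
2747 = 41 · 67
67 is prime.
So 315905 = 5 · 23 · 41 · 67; the largest prime factor is 67.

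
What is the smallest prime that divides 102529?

7

102529 is odd.
Digit sum 19, not divisible by 3.
Ends in 9: not divisible by 5.
7: 102529 = 7·14647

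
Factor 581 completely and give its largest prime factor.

83

581 = 7 · 83
83 is prime.
So 581 = 7 · 83; the largest prime factor is 83.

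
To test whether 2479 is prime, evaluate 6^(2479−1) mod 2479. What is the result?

2293

6^1 ≡ 6 (mod 2479)
6^2 ≡ 6^2 = 36 ≡ 36 (mod 2479)
6^4 ≡ 36^2 = 1296 ≡ 1296 (mod 2479)
6^8 ≡ 1296^2 = 1679616 ≡ 1333 (mod 2479)
6^16 ≡ 1333^2 = 1776889 ≡ 1925 (mod 2479)
6^32 ≡ 1925^2 = 3705625 ≡ 1999 (mod 2479)
6^64 ≡ 1999^2 = 3996001 ≡ 2332 (mod 2479)
6^128 ≡ 2332^2 = 5438224 ≡ 1777 (mod 2479)
6^256 ≡ 1777^2 = 3157729 ≡ 1962 (mod 2479)
6^512 ≡ 1962^2 = 3849444 ≡ 2036 (mod 2479)
6^1024 ≡ 2036^2 = 4145296 ≡ 408 (mod 2479)
6^2048 ≡ 408^2 = 166464 ≡ 371 (mod 2479)
2478 = 2048 + 256 + 128 + 32 + 8 + 4 + 2 in binary powers of 2.
So 6^2478 ≡ 371 · 1962 · 1777 · 1999 · 1333 · 1296 · 36 ≡ 2293 (mod 2479).
Since 2293 ≠ 1, base 6 is a Fermat witness: 2479 is composite.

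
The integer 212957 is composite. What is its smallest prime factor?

212957 is odd.
Digit sum 26, not divisible by 3.
Ends in 7: not divisible by 5.
7: 212957 = 7·30422 + 3
11: 212957 = 11·19359 + 8
13: 212957 = 13·16381 + 4
17: 212957 = 17·12526 + 15
19: 212957 = 19·11208 + 5
23: 212957 = 23·9259

23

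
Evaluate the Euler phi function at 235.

184

Factor: 235 = 5 · 47.
φ(235) = (5−1) · (47−1) = 4 · 46 = 184.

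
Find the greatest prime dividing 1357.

1357 = 23 · 59
59 is prime.
So 1357 = 23 · 59; the largest prime factor is 59.

59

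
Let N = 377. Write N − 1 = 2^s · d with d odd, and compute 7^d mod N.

132

377 − 1 = 376 = 2^3 · 47, so d = 47.
7^1 ≡ 7 (mod 377)
7^2 ≡ 7^2 = 49 ≡ 49 (mod 377)
7^4 ≡ 49^2 = 2401 ≡ 139 (mod 377)
7^8 ≡ 139^2 = 19321 ≡ 94 (mod 377)
7^16 ≡ 94^2 = 8836 ≡ 165 (mod 377)
7^32 ≡ 165^2 = 27225 ≡ 81 (mod 377)
47 = 32 + 8 + 4 + 2 + 1 in binary powers of 2.
So 7^47 ≡ 81 · 94 · 139 · 49 · 7 ≡ 132 (mod 377).
Squaring chain: 132 → 82 → 315; never reaches −1, so base 7 is a Miller–Rabin witness that 377 is composite.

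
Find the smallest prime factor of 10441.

10441 is odd.
Digit sum 10, not divisible by 3.
Ends in 1: not divisible by 5.
7: 10441 = 7·1491 + 4
11: 10441 = 11·949 + 2
13: 10441 = 13·803 + 2
17: 10441 = 17·614 + 3
19: 10441 = 19·549 + 10
23: 10441 = 23·453 + 22
29: 10441 = 29·360 + 1
31: 10441 = 31·336 + 25
37: 10441 = 37·282 + 7
41: 10441 = 41·254 + 27
43: 10441 = 43·242 + 35
47: 10441 = 47·222 + 7
53: 10441 = 53·197

53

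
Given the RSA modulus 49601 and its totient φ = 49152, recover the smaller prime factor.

φ(n) = (p−1)(q−1) = n − (p+q) + 1, so p + q = 49601 − 49152 + 1 = 450.
p and q are the roots of t² − 450t + 49601 = 0.
Discriminant: 450² − 4·49601 = 202500 − 198404 = 4096; √4096 = 64.
q = (450 − 64)/2 = 193, p = (450 + 64)/2 = 257.
Check: 193 · 257 = 49601.

193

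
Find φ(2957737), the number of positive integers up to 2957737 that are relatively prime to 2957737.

2892384

Factor: 2957737 = 89 · 167 · 199.
φ(2957737) = (89−1) · (167−1) · (199−1) = 88 · 166 · 198 = 2892384.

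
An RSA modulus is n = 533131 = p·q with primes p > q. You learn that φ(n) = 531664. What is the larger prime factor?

φ(n) = (p−1)(q−1) = n − (p+q) + 1, so p + q = 533131 − 531664 + 1 = 1468.
p and q are the roots of t² − 1468t + 533131 = 0.
Discriminant: 1468² − 4·533131 = 2155024 − 2132524 = 22500; √22500 = 150.
q = (1468 − 150)/2 = 659, p = (1468 + 150)/2 = 809.
Check: 659 · 809 = 533131.

809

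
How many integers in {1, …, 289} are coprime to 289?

272

Factor: 289 = 17^2.
φ(289) = 17^1·(17−1) = 272.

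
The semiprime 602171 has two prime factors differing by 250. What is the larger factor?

Since p = q + 250, we have 602171 = q(q + 250), so q² + 250q − 602171 = 0.
Discriminant: 250² + 4·602171 = 62500 + 2408684 = 2471184; √2471184 = 1572.
q = (−250 + 1572)/2 = 661, and p = q + 250 = 911.
Check: 661 · 911 = 602171.

911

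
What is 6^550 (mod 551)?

310

6^1 ≡ 6 (mod 551)
6^2 ≡ 6^2 = 36 ≡ 36 (mod 551)
6^4 ≡ 36^2 = 1296 ≡ 194 (mod 551)
6^8 ≡ 194^2 = 37636 ≡ 168 (mod 551)
6^16 ≡ 168^2 = 28224 ≡ 123 (mod 551)
6^32 ≡ 123^2 = 15129 ≡ 252 (mod 551)
6^64 ≡ 252^2 = 63504 ≡ 139 (mod 551)
6^128 ≡ 139^2 = 19321 ≡ 36 (mod 551)
6^256 ≡ 36^2 = 1296 ≡ 194 (mod 551)
6^512 ≡ 194^2 = 37636 ≡ 168 (mod 551)
550 = 512 + 32 + 4 + 2 in binary powers of 2.
So 6^550 ≡ 168 · 252 · 194 · 36 ≡ 310 (mod 551).
Since 310 ≠ 1, base 6 is a Fermat witness: 551 is composite.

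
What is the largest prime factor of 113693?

113693 = 41 · 2773
2773 = 47 · 59
59 is prime.
So 113693 = 41 · 47 · 59; the largest prime factor is 59.

59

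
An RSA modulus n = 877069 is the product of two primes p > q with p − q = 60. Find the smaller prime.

907

Since p = q + 60, we have 877069 = q(q + 60), so q² + 60q − 877069 = 0.
Discriminant: 60² + 4·877069 = 3600 + 3508276 = 3511876; √3511876 = 1874.
q = (−60 + 1874)/2 = 907, and p = q + 60 = 967.
Check: 907 · 967 = 877069.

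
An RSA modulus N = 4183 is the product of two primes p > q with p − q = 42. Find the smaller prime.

47

Since p = q + 42, we have 4183 = q(q + 42), so q² + 42q − 4183 = 0.
Discriminant: 42² + 4·4183 = 1764 + 16732 = 18496; √18496 = 136.
q = (−42 + 136)/2 = 47, and p = q + 42 = 89.
Check: 47 · 89 = 4183.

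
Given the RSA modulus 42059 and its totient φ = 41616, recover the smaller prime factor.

137

φ(n) = (p−1)(q−1) = n − (p+q) + 1, so p + q = 42059 − 41616 + 1 = 444.
p and q are the roots of t² − 444t + 42059 = 0.
Discriminant: 444² − 4·42059 = 197136 − 168236 = 28900; √28900 = 170.
q = (444 − 170)/2 = 137, p = (444 + 170)/2 = 307.
Check: 137 · 307 = 42059.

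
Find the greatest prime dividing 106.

53

106 = 2 · 53
53 is prime.
So 106 = 2 · 53; the largest prime factor is 53.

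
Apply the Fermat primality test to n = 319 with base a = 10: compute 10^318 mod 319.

122

10^1 ≡ 10 (mod 319)
10^2 ≡ 10^2 = 100 ≡ 100 (mod 319)
10^4 ≡ 100^2 = 10000 ≡ 111 (mod 319)
10^8 ≡ 111^2 = 12321 ≡ 199 (mod 319)
10^16 ≡ 199^2 = 39601 ≡ 45 (mod 319)
10^32 ≡ 45^2 = 2025 ≡ 111 (mod 319)
10^64 ≡ 111^2 = 12321 ≡ 199 (mod 319)
10^128 ≡ 199^2 = 39601 ≡ 45 (mod 319)
10^256 ≡ 45^2 = 2025 ≡ 111 (mod 319)
318 = 256 + 32 + 16 + 8 + 4 + 2 in binary powers of 2.
So 10^318 ≡ 111 · 111 · 45 · 199 · 111 · 100 ≡ 122 (mod 319).
Since 122 ≠ 1, base 10 is a Fermat witness: 319 is composite.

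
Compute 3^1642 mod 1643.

820

3^1 ≡ 3 (mod 1643)
3^2 ≡ 3^2 = 9 ≡ 9 (mod 1643)
3^4 ≡ 9^2 = 81 ≡ 81 (mod 1643)
3^8 ≡ 81^2 = 6561 ≡ 1632 (mod 1643)
3^16 ≡ 1632^2 = 2663424 ≡ 121 (mod 1643)
3^32 ≡ 121^2 = 14641 ≡ 1497 (mod 1643)
3^64 ≡ 1497^2 = 2241009 ≡ 1600 (mod 1643)
3^128 ≡ 1600^2 = 2560000 ≡ 206 (mod 1643)
3^256 ≡ 206^2 = 42436 ≡ 1361 (mod 1643)
3^512 ≡ 1361^2 = 1852321 ≡ 660 (mod 1643)
3^1024 ≡ 660^2 = 435600 ≡ 205 (mod 1643)
1642 = 1024 + 512 + 64 + 32 + 8 + 2 in binary powers of 2.
So 3^1642 ≡ 205 · 660 · 1600 · 1497 · 1632 · 9 ≡ 820 (mod 1643).
Since 820 ≠ 1, base 3 is a Fermat witness: 1643 is composite.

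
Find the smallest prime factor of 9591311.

79

9591311 is odd.
Digit sum 29, not divisible by 3.
Ends in 1: not divisible by 5.
7: 9591311 = 7·1370187 + 2
11: 9591311 = 11·871937 + 4
13: 9591311 = 13·737793 + 2
17: 9591311 = 17·564194 + 13
19: 9591311 = 19·504805 + 16
23: 9591311 = 23·417013 + 12
29: 9591311 = 29·330734 + 25
31: 9591311 = 31·309397 + 4
37: 9591311 = 37·259224 + 23
41: 9591311 = 41·233934 + 17
43: 9591311 = 43·223053 + 32
47: 9591311 = 47·204070 + 21
53: 9591311 = 53·180968 + 7
59: 9591311 = 59·162564 + 35
61: 9591311 = 61·157234 + 37
67: 9591311 = 67·143153 + 60
71: 9591311 = 71·135088 + 63
73: 9591311 = 73·131387 + 60
79: 9591311 = 79·121409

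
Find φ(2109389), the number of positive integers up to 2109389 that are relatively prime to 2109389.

Factor: 2109389 = 89 · 137 · 173.
φ(2109389) = (89−1) · (137−1) · (173−1) = 88 · 136 · 172 = 2058496.

2058496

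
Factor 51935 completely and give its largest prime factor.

51935 = 5 · 10387
10387 = 13 · 799
799 = 17 · 47
47 is prime.
So 51935 = 5 · 13 · 17 · 47; the largest prime factor is 47.

47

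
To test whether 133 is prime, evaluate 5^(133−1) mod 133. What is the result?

64

5^1 ≡ 5 (mod 133)
5^2 ≡ 5^2 = 25 ≡ 25 (mod 133)
5^4 ≡ 25^2 = 625 ≡ 93 (mod 133)
5^8 ≡ 93^2 = 8649 ≡ 4 (mod 133)
5^16 ≡ 4^2 = 16 ≡ 16 (mod 133)
5^32 ≡ 16^2 = 256 ≡ 123 (mod 133)
5^64 ≡ 123^2 = 15129 ≡ 100 (mod 133)
5^128 ≡ 100^2 = 10000 ≡ 25 (mod 133)
132 = 128 + 4 in binary powers of 2.
So 5^132 ≡ 25 · 93 ≡ 64 (mod 133).
Since 64 ≠ 1, base 5 is a Fermat witness: 133 is composite.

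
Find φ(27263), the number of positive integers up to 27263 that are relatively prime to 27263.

Factor: 27263 = 137 · 199.
φ(27263) = (137−1) · (199−1) = 136 · 198 = 26928.

26928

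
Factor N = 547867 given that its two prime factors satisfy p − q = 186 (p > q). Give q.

Since p = q + 186, we have 547867 = q(q + 186), so q² + 186q − 547867 = 0.
Discriminant: 186² + 4·547867 = 34596 + 2191468 = 2226064; √2226064 = 1492.
q = (−186 + 1492)/2 = 653, and p = q + 186 = 839.
Check: 653 · 839 = 547867.

653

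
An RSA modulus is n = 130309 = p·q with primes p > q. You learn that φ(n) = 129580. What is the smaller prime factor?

311

φ(n) = (p−1)(q−1) = n − (p+q) + 1, so p + q = 130309 − 129580 + 1 = 730.
p and q are the roots of t² − 730t + 130309 = 0.
Discriminant: 730² − 4·130309 = 532900 − 521236 = 11664; √11664 = 108.
q = (730 − 108)/2 = 311, p = (730 + 108)/2 = 419.
Check: 311 · 419 = 130309.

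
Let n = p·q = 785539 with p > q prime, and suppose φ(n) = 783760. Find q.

φ(n) = (p−1)(q−1) = n − (p+q) + 1, so p + q = 785539 − 783760 + 1 = 1780.
p and q are the roots of t² − 1780t + 785539 = 0.
Discriminant: 1780² − 4·785539 = 3168400 − 3142156 = 26244; √26244 = 162.
q = (1780 − 162)/2 = 809, p = (1780 + 162)/2 = 971.
Check: 809 · 971 = 785539.

809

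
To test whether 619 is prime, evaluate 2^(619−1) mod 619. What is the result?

2^1 ≡ 2 (mod 619)
2^2 ≡ 2^2 = 4 ≡ 4 (mod 619)
2^4 ≡ 4^2 = 16 ≡ 16 (mod 619)
2^8 ≡ 16^2 = 256 ≡ 256 (mod 619)
2^16 ≡ 256^2 = 65536 ≡ 541 (mod 619)
2^32 ≡ 541^2 = 292681 ≡ 513 (mod 619)
2^64 ≡ 513^2 = 263169 ≡ 94 (mod 619)
2^128 ≡ 94^2 = 8836 ≡ 170 (mod 619)
2^256 ≡ 170^2 = 28900 ≡ 426 (mod 619)
2^512 ≡ 426^2 = 181476 ≡ 109 (mod 619)
618 = 512 + 64 + 32 + 8 + 2 in binary powers of 2.
So 2^618 ≡ 109 · 94 · 513 · 256 · 4 ≡ 1 (mod 619).
Since the result is 1, base 2 gives no evidence that 619 is composite.

1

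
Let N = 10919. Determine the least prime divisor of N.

10919 is odd.
Digit sum 20, not divisible by 3.
Ends in 9: not divisible by 5.
7: 10919 = 7·1559 + 6
11: 10919 = 11·992 + 7
13: 10919 = 13·839 + 12
17: 10919 = 17·642 + 5
19: 10919 = 19·574 + 13
23: 10919 = 23·474 + 17
29: 10919 = 29·376 + 15
31: 10919 = 31·352 + 7
37: 10919 = 37·295 + 4
41: 10919 = 41·266 + 13
43: 10919 = 43·253 + 40
47: 10919 = 47·232 + 15
53: 10919 = 53·206 + 1
59: 10919 = 59·185 + 4
61: 10919 = 61·179

61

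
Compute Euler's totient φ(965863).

Factor: 965863 = 73 · 101 · 131.
φ(965863) = (73−1) · (101−1) · (131−1) = 72 · 100 · 130 = 936000.

936000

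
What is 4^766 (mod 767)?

4^1 ≡ 4 (mod 767)
4^2 ≡ 4^2 = 16 ≡ 16 (mod 767)
4^4 ≡ 16^2 = 256 ≡ 256 (mod 767)
4^8 ≡ 256^2 = 65536 ≡ 341 (mod 767)
4^16 ≡ 341^2 = 116281 ≡ 464 (mod 767)
4^32 ≡ 464^2 = 215296 ≡ 536 (mod 767)
4^64 ≡ 536^2 = 287296 ≡ 438 (mod 767)
4^128 ≡ 438^2 = 191844 ≡ 94 (mod 767)
4^256 ≡ 94^2 = 8836 ≡ 399 (mod 767)
4^512 ≡ 399^2 = 159201 ≡ 432 (mod 767)
766 = 512 + 128 + 64 + 32 + 16 + 8 + 4 + 2 in binary powers of 2.
So 4^766 ≡ 432 · 94 · 438 · 536 · 464 · 341 · 256 · 16 ≡ 35 (mod 767).
Since 35 ≠ 1, base 4 is a Fermat witness: 767 is composite.

35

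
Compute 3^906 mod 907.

1

3^1 ≡ 3 (mod 907)
3^2 ≡ 3^2 = 9 ≡ 9 (mod 907)
3^4 ≡ 9^2 = 81 ≡ 81 (mod 907)
3^8 ≡ 81^2 = 6561 ≡ 212 (mod 907)
3^16 ≡ 212^2 = 44944 ≡ 501 (mod 907)
3^32 ≡ 501^2 = 251001 ≡ 669 (mod 907)
3^64 ≡ 669^2 = 447561 ≡ 410 (mod 907)
3^128 ≡ 410^2 = 168100 ≡ 305 (mod 907)
3^256 ≡ 305^2 = 93025 ≡ 511 (mod 907)
3^512 ≡ 511^2 = 261121 ≡ 812 (mod 907)
906 = 512 + 256 + 128 + 8 + 2 in binary powers of 2.
So 3^906 ≡ 812 · 511 · 305 · 212 · 9 ≡ 1 (mod 907).
Since the result is 1, base 3 gives no evidence that 907 is composite.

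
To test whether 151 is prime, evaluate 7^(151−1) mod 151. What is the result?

1

7^1 ≡ 7 (mod 151)
7^2 ≡ 7^2 = 49 ≡ 49 (mod 151)
7^4 ≡ 49^2 = 2401 ≡ 136 (mod 151)
7^8 ≡ 136^2 = 18496 ≡ 74 (mod 151)
7^16 ≡ 74^2 = 5476 ≡ 40 (mod 151)
7^32 ≡ 40^2 = 1600 ≡ 90 (mod 151)
7^64 ≡ 90^2 = 8100 ≡ 97 (mod 151)
7^128 ≡ 97^2 = 9409 ≡ 47 (mod 151)
150 = 128 + 16 + 4 + 2 in binary powers of 2.
So 7^150 ≡ 47 · 40 · 136 · 49 ≡ 1 (mod 151).
Since the result is 1, base 7 gives no evidence that 151 is composite.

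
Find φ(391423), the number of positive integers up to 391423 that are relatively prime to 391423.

372960

Factor: 391423 = 37 · 71 · 149.
φ(391423) = (37−1) · (71−1) · (149−1) = 36 · 70 · 148 = 372960.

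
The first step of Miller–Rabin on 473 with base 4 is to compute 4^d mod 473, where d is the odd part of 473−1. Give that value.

473 − 1 = 472 = 2^3 · 59, so d = 59.
4^1 ≡ 4 (mod 473)
4^2 ≡ 4^2 = 16 ≡ 16 (mod 473)
4^4 ≡ 16^2 = 256 ≡ 256 (mod 473)
4^8 ≡ 256^2 = 65536 ≡ 262 (mod 473)
4^16 ≡ 262^2 = 68644 ≡ 59 (mod 473)
4^32 ≡ 59^2 = 3481 ≡ 170 (mod 473)
59 = 32 + 16 + 8 + 2 + 1 in binary powers of 2.
So 4^59 ≡ 170 · 59 · 262 · 16 · 4 ≡ 322 (mod 473).
Squaring chain: 322 → 97 → 422; never reaches −1, so base 4 is a Miller–Rabin witness that 473 is composite.

322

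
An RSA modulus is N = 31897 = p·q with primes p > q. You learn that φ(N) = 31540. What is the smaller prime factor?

167

φ(n) = (p−1)(q−1) = n − (p+q) + 1, so p + q = 31897 − 31540 + 1 = 358.
p and q are the roots of t² − 358t + 31897 = 0.
Discriminant: 358² − 4·31897 = 128164 − 127588 = 576; √576 = 24.
q = (358 − 24)/2 = 167, p = (358 + 24)/2 = 191.
Check: 167 · 191 = 31897.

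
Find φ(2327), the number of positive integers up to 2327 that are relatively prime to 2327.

Factor: 2327 = 13 · 179.
φ(2327) = (13−1) · (179−1) = 12 · 178 = 2136.

2136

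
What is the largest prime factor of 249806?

73

249806 = 2 · 124903
124903 = 29 · 4307
4307 = 59 · 73
73 is prime.
So 249806 = 2 · 29 · 59 · 73; the largest prime factor is 73.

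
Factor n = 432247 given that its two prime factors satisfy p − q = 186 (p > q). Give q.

571

Since p = q + 186, we have 432247 = q(q + 186), so q² + 186q − 432247 = 0.
Discriminant: 186² + 4·432247 = 34596 + 1728988 = 1763584; √1763584 = 1328.
q = (−186 + 1328)/2 = 571, and p = q + 186 = 757.
Check: 571 · 757 = 432247.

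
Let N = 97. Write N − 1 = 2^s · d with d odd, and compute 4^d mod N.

97 − 1 = 96 = 2^5 · 3, so d = 3.
4^1 ≡ 4 (mod 97)
4^2 ≡ 4^2 = 16 ≡ 16 (mod 97)
3 = 2 + 1 in binary powers of 2.
So 4^3 ≡ 16 · 4 ≡ 64 (mod 97).
Squaring chain: 64 → 22 → 96 → 1 → 1; reaches −1, so base 4 does not prove 97 composite.

64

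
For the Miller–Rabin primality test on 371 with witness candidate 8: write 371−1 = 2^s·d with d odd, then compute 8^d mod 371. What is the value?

71

371 − 1 = 370 = 2^1 · 185, so d = 185.
8^1 ≡ 8 (mod 371)
8^2 ≡ 8^2 = 64 ≡ 64 (mod 371)
8^4 ≡ 64^2 = 4096 ≡ 15 (mod 371)
8^8 ≡ 15^2 = 225 ≡ 225 (mod 371)
8^16 ≡ 225^2 = 50625 ≡ 169 (mod 371)
8^32 ≡ 169^2 = 28561 ≡ 365 (mod 371)
8^64 ≡ 365^2 = 133225 ≡ 36 (mod 371)
8^128 ≡ 36^2 = 1296 ≡ 183 (mod 371)
185 = 128 + 32 + 16 + 8 + 1 in binary powers of 2.
So 8^185 ≡ 183 · 365 · 169 · 225 · 8 ≡ 71 (mod 371).
Squaring chain: 71; never reaches −1, so base 8 is a Miller–Rabin witness that 371 is composite.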